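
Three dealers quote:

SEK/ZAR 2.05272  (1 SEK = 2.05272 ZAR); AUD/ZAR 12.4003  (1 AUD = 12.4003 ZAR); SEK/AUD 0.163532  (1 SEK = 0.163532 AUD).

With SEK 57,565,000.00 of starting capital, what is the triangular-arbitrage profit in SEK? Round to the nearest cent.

Profitable loop is SEK → ZAR → AUD → SEK:
SEK 57,565,000.00 × 2.05272 = ZAR 118,164,826.80
ZAR 118,164,826.80 ÷ 12.4003 = AUD 9,529,190.97
AUD 9,529,190.97 ÷ 0.163532 = SEK 58,271,108.84
Profit = SEK 58,271,108.84 − SEK 57,565,000.00

Profit: SEK 706,108.84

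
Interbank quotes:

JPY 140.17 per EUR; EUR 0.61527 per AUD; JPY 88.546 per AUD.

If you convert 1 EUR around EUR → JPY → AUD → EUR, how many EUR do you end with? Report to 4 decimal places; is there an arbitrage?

Around EUR → JPY → AUD → EUR: 1 × 140.17 ÷ 88.546 × 0.61527 = 0.973984
Product < 1; profitable direction is EUR → AUD → JPY → EUR.

0.9740 (arbitrage exists)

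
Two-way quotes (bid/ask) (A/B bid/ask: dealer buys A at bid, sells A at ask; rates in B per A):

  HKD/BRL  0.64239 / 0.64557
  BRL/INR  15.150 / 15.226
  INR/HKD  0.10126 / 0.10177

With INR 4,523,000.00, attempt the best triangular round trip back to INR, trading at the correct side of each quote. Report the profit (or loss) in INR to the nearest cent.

Best loop INR → BRL → HKD → INR:
INR 4,523,000.00 ÷ 15.226 (buy BRL at ask) = BRL 297,057.66
BRL 297,057.66 ÷ 0.64557 (buy HKD at ask) = HKD 460,147.88
HKD 460,147.88 ÷ 0.10177 (buy INR at ask) = INR 4,521,449.11

Net result: INR -1,550.89 (no profitable arbitrage after spreads)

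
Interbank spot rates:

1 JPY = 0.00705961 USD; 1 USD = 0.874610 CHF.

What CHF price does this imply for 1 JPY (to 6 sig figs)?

1 JPY × 0.00705961 = 0.00705961 USD
0.00705961 USD × 0.874610 = 0.00617441 CHF

JPY/CHF = 0.00617441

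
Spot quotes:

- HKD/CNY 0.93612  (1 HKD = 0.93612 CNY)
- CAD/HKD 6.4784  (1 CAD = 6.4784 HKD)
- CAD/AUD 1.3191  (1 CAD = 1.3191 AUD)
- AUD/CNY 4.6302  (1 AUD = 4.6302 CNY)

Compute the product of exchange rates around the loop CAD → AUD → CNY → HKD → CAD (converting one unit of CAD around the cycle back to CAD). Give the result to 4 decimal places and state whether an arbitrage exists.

1.0071 (arbitrage exists)

Around CAD → AUD → CNY → HKD → CAD: 1 × 1.3191 × 4.6302 ÷ 0.93612 ÷ 6.4784 = 1.007113
Product > 1; profitable direction is CAD → AUD → CNY → HKD → CAD.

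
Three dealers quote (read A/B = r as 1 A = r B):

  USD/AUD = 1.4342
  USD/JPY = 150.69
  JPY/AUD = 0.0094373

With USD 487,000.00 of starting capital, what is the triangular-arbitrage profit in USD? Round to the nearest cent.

Profit: USD 4,141.33

Profitable loop is USD → AUD → JPY → USD:
USD 487,000.00 × 1.4342 = AUD 698,455.40
AUD 698,455.40 ÷ 0.0094373 = JPY 74,010,088
JPY 74,010,088 ÷ 150.69 = USD 491,141.33
Profit = USD 491,141.33 − USD 487,000.00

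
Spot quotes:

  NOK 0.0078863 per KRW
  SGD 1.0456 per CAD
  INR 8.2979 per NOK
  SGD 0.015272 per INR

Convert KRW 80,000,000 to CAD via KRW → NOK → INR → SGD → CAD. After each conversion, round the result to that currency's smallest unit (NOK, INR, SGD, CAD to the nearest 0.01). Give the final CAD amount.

CAD 76,464.84

KRW 80,000,000 × 0.0078863 = NOK 630,904.00
NOK 630,904.00 × 8.2979 = INR 5,235,178.30
INR 5,235,178.30 × 0.015272 = SGD 79,951.64
SGD 79,951.64 ÷ 1.0456 = CAD 76,464.84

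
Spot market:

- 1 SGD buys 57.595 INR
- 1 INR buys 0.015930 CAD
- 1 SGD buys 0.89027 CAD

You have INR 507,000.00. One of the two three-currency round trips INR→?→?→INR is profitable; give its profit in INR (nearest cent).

Profitable loop is INR → CAD → SGD → INR:
INR 507,000.00 × 0.015930 = CAD 8,076.51
CAD 8,076.51 ÷ 0.89027 = SGD 9,071.98
SGD 9,071.98 × 57.595 = INR 522,500.58
Profit = INR 522,500.58 − INR 507,000.00

Profit: INR 15,500.58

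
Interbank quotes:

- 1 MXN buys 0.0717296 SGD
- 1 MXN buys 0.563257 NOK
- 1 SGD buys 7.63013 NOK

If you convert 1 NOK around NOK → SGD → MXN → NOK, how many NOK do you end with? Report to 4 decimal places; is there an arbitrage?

Around NOK → SGD → MXN → NOK: 1 ÷ 7.63013 ÷ 0.0717296 × 0.563257 = 1.029144
Product > 1; profitable direction is NOK → SGD → MXN → NOK.

1.0291 (arbitrage exists)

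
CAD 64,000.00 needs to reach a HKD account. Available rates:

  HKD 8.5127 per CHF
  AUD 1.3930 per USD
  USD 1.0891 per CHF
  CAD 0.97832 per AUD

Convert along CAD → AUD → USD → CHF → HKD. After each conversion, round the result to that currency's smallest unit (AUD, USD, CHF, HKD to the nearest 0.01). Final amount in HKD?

CAD 64,000.00 ÷ 0.97832 = AUD 65,418.27
AUD 65,418.27 ÷ 1.3930 = USD 46,962.15
USD 46,962.15 ÷ 1.0891 = CHF 43,120.15
CHF 43,120.15 × 8.5127 = HKD 367,068.90

HKD 367,068.90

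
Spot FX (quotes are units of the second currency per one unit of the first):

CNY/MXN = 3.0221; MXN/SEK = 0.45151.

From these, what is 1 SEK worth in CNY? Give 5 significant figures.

1 SEK ÷ 0.45151 = 2.21479 MXN
2.21479 MXN ÷ 3.0221 = 0.732865 CNY

SEK/CNY = 0.73286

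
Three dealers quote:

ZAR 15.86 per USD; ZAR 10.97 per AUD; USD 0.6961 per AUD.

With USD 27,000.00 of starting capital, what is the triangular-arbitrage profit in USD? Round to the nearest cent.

Profitable loop is USD → ZAR → AUD → USD:
USD 27,000.00 × 15.86 = ZAR 428,220.00
ZAR 428,220.00 ÷ 10.97 = AUD 39,035.55
AUD 39,035.55 × 0.6961 = USD 27,172.65
Profit = USD 27,172.65 − USD 27,000.00

Profit: USD 172.65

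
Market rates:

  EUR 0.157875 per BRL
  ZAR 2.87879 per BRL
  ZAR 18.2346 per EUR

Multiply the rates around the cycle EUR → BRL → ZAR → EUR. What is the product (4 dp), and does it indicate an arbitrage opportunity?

Around EUR → BRL → ZAR → EUR: 1 ÷ 0.157875 × 2.87879 ÷ 18.2346 = 1.000001
Product ≈ 1 (deviation 0.000%, within rounding noise).

1.0000 (no arbitrage)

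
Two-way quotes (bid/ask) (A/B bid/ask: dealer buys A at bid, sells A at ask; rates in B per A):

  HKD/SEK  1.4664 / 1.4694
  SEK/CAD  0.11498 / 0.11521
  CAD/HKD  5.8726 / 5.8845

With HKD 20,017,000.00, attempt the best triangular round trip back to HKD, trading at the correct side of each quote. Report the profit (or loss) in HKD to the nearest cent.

Net profit: HKD 76,667.42

Best loop HKD → CAD → SEK → HKD:
HKD 20,017,000.00 ÷ 5.8845 (buy CAD at ask) = CAD 3,401,648.40
CAD 3,401,648.40 ÷ 0.11521 (buy SEK at ask) = SEK 29,525,634.91
SEK 29,525,634.91 ÷ 1.4694 (buy HKD at ask) = HKD 20,093,667.42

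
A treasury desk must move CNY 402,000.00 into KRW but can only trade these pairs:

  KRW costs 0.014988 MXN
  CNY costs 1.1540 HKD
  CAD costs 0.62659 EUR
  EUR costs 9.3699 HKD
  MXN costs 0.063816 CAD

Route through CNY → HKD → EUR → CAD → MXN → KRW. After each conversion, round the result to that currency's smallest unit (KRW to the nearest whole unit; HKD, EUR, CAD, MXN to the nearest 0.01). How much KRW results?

CNY 402,000.00 × 1.1540 = HKD 463,908.00
HKD 463,908.00 ÷ 9.3699 = EUR 49,510.45
EUR 49,510.45 ÷ 0.62659 = CAD 79,015.70
CAD 79,015.70 ÷ 0.063816 = MXN 1,238,180.08
MXN 1,238,180.08 ÷ 0.014988 = KRW 82,611,428

KRW 82,611,428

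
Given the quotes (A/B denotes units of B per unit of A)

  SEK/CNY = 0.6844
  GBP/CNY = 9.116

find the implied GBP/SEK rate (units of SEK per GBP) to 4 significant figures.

1 GBP × 9.116 = 9.116 CNY
9.116 CNY ÷ 0.6844 = 13.3197 SEK

GBP/SEK = 13.32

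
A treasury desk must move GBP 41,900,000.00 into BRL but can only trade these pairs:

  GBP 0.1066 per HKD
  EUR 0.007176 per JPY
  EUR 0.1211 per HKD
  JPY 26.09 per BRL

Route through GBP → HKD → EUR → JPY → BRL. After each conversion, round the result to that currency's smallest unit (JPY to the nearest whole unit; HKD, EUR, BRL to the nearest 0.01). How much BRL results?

BRL 254,240,335.11

GBP 41,900,000.00 ÷ 0.1066 = HKD 393,058,161.35
HKD 393,058,161.35 × 0.1211 = EUR 47,599,343.34
EUR 47,599,343.34 ÷ 0.007176 = JPY 6,633,130,343
JPY 6,633,130,343 ÷ 26.09 = BRL 254,240,335.11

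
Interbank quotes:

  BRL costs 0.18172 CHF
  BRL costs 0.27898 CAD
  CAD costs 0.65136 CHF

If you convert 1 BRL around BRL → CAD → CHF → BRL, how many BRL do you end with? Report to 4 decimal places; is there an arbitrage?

Around BRL → CAD → CHF → BRL: 1 × 0.27898 × 0.65136 ÷ 0.18172 = 0.999980
Product ≈ 1 (deviation 0.002%, within rounding noise).

1.0000 (no arbitrage)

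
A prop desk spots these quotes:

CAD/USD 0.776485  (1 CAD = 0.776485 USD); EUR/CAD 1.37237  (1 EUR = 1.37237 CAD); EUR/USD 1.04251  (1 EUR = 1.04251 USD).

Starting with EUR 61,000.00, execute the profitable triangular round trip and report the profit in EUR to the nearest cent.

Profit: EUR 1,352.50

Profitable loop is EUR → CAD → USD → EUR:
EUR 61,000.00 × 1.37237 = CAD 83,714.57
CAD 83,714.57 × 0.776485 = USD 65,003.11
USD 65,003.11 ÷ 1.04251 = EUR 62,352.50
Profit = EUR 62,352.50 − EUR 61,000.00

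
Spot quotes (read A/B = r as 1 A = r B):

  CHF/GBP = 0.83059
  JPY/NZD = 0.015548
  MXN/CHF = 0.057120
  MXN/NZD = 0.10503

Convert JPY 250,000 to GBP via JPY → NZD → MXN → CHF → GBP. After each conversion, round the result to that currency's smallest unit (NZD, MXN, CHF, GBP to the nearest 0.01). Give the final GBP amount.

JPY 250,000 × 0.015548 = NZD 3,887.00
NZD 3,887.00 ÷ 0.10503 = MXN 37,008.47
MXN 37,008.47 × 0.057120 = CHF 2,113.92
CHF 2,113.92 × 0.83059 = GBP 1,755.80

GBP 1,755.80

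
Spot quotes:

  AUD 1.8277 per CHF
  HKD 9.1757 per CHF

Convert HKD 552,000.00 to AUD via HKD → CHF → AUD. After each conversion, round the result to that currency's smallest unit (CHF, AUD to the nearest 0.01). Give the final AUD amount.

AUD 109,952.42

HKD 552,000.00 ÷ 9.1757 = CHF 60,158.90
CHF 60,158.90 × 1.8277 = AUD 109,952.42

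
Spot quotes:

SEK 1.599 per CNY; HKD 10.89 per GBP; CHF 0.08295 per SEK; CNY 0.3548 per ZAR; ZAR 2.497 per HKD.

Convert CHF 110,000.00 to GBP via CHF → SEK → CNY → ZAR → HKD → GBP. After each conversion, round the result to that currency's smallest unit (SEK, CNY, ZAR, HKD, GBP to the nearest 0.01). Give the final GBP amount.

GBP 85,960.28

CHF 110,000.00 ÷ 0.08295 = SEK 1,326,100.06
SEK 1,326,100.06 ÷ 1.599 = CNY 829,330.87
CNY 829,330.87 ÷ 0.3548 = ZAR 2,337,460.17
ZAR 2,337,460.17 ÷ 2.497 = HKD 936,107.40
HKD 936,107.40 ÷ 10.89 = GBP 85,960.28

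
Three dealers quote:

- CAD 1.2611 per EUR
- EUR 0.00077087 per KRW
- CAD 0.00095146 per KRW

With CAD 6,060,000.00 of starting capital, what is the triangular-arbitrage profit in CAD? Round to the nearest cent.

Profit: CAD 131,740.68

Profitable loop is CAD → KRW → EUR → CAD:
CAD 6,060,000.00 ÷ 0.00095146 = KRW 6,369,158,977
KRW 6,369,158,977 × 0.00077087 = EUR 4,909,793.58
EUR 4,909,793.58 × 1.2611 = CAD 6,191,740.68
Profit = CAD 6,191,740.68 − CAD 6,060,000.00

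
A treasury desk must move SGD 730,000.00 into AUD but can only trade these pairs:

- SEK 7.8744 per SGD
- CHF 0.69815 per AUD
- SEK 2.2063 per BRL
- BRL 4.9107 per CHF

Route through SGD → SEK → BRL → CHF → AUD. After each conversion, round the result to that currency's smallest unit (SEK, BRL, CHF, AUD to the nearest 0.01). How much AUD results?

AUD 759,947.55

SGD 730,000.00 × 7.8744 = SEK 5,748,312.00
SEK 5,748,312.00 ÷ 2.2063 = BRL 2,605,408.15
BRL 2,605,408.15 ÷ 4.9107 = CHF 530,557.38
CHF 530,557.38 ÷ 0.69815 = AUD 759,947.55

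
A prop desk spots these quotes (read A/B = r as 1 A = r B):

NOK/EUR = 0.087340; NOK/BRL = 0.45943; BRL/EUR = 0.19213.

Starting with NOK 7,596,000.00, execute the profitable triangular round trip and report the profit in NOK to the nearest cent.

Profit: NOK 80,907.39

Profitable loop is NOK → BRL → EUR → NOK:
NOK 7,596,000.00 × 0.45943 = BRL 3,489,830.28
BRL 3,489,830.28 × 0.19213 = EUR 670,501.09
EUR 670,501.09 ÷ 0.087340 = NOK 7,676,907.39
Profit = NOK 7,676,907.39 − NOK 7,596,000.00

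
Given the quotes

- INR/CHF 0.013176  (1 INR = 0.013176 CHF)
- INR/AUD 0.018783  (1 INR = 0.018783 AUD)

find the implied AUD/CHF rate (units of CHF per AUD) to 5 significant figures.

1 AUD ÷ 0.018783 = 53.2396 INR
53.2396 INR × 0.013176 = 0.701485 CHF

AUD/CHF = 0.70149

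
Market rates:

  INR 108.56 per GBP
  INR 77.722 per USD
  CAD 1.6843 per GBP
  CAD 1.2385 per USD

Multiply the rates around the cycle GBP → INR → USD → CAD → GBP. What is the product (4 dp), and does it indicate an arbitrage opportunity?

Around GBP → INR → USD → CAD → GBP: 1 × 108.56 ÷ 77.722 × 1.2385 ÷ 1.6843 = 1.027076
Product > 1; profitable direction is GBP → INR → USD → CAD → GBP.

1.0271 (arbitrage exists)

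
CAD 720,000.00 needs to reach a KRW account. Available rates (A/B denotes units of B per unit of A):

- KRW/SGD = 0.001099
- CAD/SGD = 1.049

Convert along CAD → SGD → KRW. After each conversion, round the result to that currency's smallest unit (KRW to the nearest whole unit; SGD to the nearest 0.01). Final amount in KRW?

KRW 687,242,948

CAD 720,000.00 × 1.049 = SGD 755,280.00
SGD 755,280.00 ÷ 0.001099 = KRW 687,242,948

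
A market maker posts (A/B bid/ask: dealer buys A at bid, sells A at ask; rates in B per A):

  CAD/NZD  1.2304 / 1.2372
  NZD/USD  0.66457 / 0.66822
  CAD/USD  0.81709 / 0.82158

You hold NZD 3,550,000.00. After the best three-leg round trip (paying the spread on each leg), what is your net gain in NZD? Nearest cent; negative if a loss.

Best loop NZD → USD → CAD → NZD:
NZD 3,550,000.00 × 0.66457 (sell NZD at bid) = USD 2,359,223.50
USD 2,359,223.50 ÷ 0.82158 (buy CAD at ask) = CAD 2,871,568.81
CAD 2,871,568.81 × 1.2304 (sell CAD at bid) = NZD 3,533,178.26

Net result: NZD -16,821.74 (no profitable arbitrage after spreads)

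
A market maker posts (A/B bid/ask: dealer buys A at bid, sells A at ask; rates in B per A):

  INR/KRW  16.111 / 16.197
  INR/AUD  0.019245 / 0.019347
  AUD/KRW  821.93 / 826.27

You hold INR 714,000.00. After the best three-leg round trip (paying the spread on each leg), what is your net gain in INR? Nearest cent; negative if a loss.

Best loop INR → KRW → AUD → INR:
INR 714,000.00 × 16.111 (sell INR at bid) = KRW 11,503,254
KRW 11,503,254 ÷ 826.27 (buy AUD at ask) = AUD 13,921.91
AUD 13,921.91 ÷ 0.019347 (buy INR at ask) = INR 719,589.96

Net profit: INR 5,589.96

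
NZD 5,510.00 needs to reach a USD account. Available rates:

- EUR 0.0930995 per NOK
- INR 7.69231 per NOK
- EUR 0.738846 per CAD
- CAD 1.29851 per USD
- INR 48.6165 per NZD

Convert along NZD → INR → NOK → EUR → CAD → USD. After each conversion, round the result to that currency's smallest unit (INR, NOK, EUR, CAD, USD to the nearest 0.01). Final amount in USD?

USD 3,379.30

NZD 5,510.00 × 48.6165 = INR 267,876.92
INR 267,876.92 ÷ 7.69231 = NOK 34,823.99
NOK 34,823.99 × 0.0930995 = EUR 3,242.10
EUR 3,242.10 ÷ 0.738846 = CAD 4,388.06
CAD 4,388.06 ÷ 1.29851 = USD 3,379.30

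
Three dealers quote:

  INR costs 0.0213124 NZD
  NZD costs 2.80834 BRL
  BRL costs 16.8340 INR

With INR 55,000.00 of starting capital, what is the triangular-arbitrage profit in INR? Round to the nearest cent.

Profit: INR 415.60

Profitable loop is INR → NZD → BRL → INR:
INR 55,000.00 × 0.0213124 = NZD 1,172.18
NZD 1,172.18 × 2.80834 = BRL 3,291.89
BRL 3,291.89 × 16.8340 = INR 55,415.60
Profit = INR 55,415.60 − INR 55,000.00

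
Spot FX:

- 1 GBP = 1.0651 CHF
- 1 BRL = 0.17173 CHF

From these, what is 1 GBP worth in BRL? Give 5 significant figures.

1 GBP × 1.0651 = 1.0651 CHF
1.0651 CHF ÷ 0.17173 = 6.20218 BRL

GBP/BRL = 6.2022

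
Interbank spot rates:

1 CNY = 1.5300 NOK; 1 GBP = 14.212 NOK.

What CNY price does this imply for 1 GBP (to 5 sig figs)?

1 GBP × 14.212 = 14.212 NOK
14.212 NOK ÷ 1.5300 = 9.28889 CNY

GBP/CNY = 9.2889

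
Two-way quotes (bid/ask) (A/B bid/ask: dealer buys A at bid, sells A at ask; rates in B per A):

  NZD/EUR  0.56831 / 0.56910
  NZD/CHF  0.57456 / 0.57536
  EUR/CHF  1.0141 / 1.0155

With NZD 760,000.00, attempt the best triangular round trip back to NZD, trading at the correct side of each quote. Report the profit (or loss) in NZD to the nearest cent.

Net profit: NZD 1,272.26

Best loop NZD → EUR → CHF → NZD:
NZD 760,000.00 × 0.56831 (sell NZD at bid) = EUR 431,915.60
EUR 431,915.60 × 1.0141 (sell EUR at bid) = CHF 438,005.61
CHF 438,005.61 ÷ 0.57536 (buy NZD at ask) = NZD 761,272.26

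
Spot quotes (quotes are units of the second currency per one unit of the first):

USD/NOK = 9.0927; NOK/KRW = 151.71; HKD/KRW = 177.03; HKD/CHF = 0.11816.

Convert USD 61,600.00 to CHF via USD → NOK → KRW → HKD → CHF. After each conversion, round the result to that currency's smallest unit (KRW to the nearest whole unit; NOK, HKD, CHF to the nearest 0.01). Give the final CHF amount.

CHF 56,716.76

USD 61,600.00 × 9.0927 = NOK 560,110.32
NOK 560,110.32 × 151.71 = KRW 84,974,337
KRW 84,974,337 ÷ 177.03 = HKD 479,999.64
HKD 479,999.64 × 0.11816 = CHF 56,716.76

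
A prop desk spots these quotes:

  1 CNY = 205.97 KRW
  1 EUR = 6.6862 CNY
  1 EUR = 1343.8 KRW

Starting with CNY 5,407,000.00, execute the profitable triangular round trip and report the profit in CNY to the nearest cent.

Profit: CNY 134,215.81

Profitable loop is CNY → KRW → EUR → CNY:
CNY 5,407,000.00 × 205.97 = KRW 1,113,679,790
KRW 1,113,679,790 ÷ 1343.8 = EUR 828,754.12
EUR 828,754.12 × 6.6862 = CNY 5,541,215.81
Profit = CNY 5,541,215.81 − CNY 5,407,000.00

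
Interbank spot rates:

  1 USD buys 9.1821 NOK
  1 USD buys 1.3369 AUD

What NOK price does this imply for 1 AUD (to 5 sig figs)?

AUD/NOK = 6.8682

1 AUD ÷ 1.3369 = 0.747999 USD
0.747999 USD × 9.1821 = 6.8682 NOK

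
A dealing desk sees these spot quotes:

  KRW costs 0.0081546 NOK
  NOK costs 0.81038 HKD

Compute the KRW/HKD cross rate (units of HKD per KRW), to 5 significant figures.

KRW/HKD = 0.0066083

1 KRW × 0.0081546 = 0.0081546 NOK
0.0081546 NOK × 0.81038 = 0.00660832 HKD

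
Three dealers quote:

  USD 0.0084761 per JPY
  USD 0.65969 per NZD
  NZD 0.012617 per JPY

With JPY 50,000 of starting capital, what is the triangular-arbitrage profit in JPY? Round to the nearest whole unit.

Profit: JPY 918

Profitable loop is JPY → USD → NZD → JPY:
JPY 50,000 × 0.0084761 = USD 423.81
USD 423.81 ÷ 0.65969 = NZD 642.43
NZD 642.43 ÷ 0.012617 = JPY 50,918
Profit = JPY 50,918 − JPY 50,000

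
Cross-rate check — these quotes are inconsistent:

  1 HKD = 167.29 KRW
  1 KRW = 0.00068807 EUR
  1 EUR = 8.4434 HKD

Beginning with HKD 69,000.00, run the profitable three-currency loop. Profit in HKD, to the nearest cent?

Profit: HKD 1,995.22

Profitable loop is HKD → EUR → KRW → HKD:
HKD 69,000.00 ÷ 8.4434 = EUR 8,172.06
EUR 8,172.06 ÷ 0.00068807 = KRW 11,876,791
KRW 11,876,791 ÷ 167.29 = HKD 70,995.22
Profit = HKD 70,995.22 − HKD 69,000.00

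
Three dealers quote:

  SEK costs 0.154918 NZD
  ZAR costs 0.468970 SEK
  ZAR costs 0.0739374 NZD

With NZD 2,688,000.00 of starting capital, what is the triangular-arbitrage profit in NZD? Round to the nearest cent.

Profit: NZD 47,561.58

Profitable loop is NZD → SEK → ZAR → NZD:
NZD 2,688,000.00 ÷ 0.154918 = SEK 17,351,114.78
SEK 17,351,114.78 ÷ 0.468970 = ZAR 36,998,346.98
ZAR 36,998,346.98 × 0.0739374 = NZD 2,735,561.58
Profit = NZD 2,735,561.58 − NZD 2,688,000.00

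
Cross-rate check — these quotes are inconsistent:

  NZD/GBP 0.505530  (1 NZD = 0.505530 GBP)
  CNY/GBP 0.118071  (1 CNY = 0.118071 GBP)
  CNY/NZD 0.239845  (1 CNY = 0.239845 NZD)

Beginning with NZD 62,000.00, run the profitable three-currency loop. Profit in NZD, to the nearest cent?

Profitable loop is NZD → GBP → CNY → NZD:
NZD 62,000.00 × 0.505530 = GBP 31,342.86
GBP 31,342.86 ÷ 0.118071 = CNY 265,457.73
CNY 265,457.73 × 0.239845 = NZD 63,668.71
Profit = NZD 63,668.71 − NZD 62,000.00

Profit: NZD 1,668.71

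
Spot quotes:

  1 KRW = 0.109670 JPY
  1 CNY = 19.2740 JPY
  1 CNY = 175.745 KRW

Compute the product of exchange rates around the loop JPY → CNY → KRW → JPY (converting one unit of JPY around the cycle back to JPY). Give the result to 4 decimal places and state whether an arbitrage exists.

1.0000 (no arbitrage)

Around JPY → CNY → KRW → JPY: 1 ÷ 19.2740 × 175.745 × 0.109670 = 0.999998
Product ≈ 1 (deviation 0.000%, within rounding noise).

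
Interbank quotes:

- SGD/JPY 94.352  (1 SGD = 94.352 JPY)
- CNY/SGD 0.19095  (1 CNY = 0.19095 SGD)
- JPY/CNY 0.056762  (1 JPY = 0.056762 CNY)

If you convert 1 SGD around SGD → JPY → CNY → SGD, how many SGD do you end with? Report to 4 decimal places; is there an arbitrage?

Around SGD → JPY → CNY → SGD: 1 × 94.352 × 0.056762 × 0.19095 = 1.022653
Product > 1; profitable direction is SGD → JPY → CNY → SGD.

1.0227 (arbitrage exists)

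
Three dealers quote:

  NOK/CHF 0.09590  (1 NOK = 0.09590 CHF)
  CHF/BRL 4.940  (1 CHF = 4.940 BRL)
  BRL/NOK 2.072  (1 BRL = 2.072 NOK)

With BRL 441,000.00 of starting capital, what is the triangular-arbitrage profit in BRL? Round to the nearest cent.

Profitable loop is BRL → CHF → NOK → BRL:
BRL 441,000.00 ÷ 4.940 = CHF 89,271.26
CHF 89,271.26 ÷ 0.09590 = NOK 930,878.57
NOK 930,878.57 ÷ 2.072 = BRL 449,265.72
Profit = BRL 449,265.72 − BRL 441,000.00

Profit: BRL 8,265.72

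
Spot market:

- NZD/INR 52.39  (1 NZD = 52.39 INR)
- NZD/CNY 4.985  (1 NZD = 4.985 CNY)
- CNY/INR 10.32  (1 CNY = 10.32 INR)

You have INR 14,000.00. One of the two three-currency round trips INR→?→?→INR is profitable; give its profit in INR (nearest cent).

Profit: INR 257.11

Profitable loop is INR → CNY → NZD → INR:
INR 14,000.00 ÷ 10.32 = CNY 1,356.59
CNY 1,356.59 ÷ 4.985 = NZD 272.13
NZD 272.13 × 52.39 = INR 14,257.11
Profit = INR 14,257.11 − INR 14,000.00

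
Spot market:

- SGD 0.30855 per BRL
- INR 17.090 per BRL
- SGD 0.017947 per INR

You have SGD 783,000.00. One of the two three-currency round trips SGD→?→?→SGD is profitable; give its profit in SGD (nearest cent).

Profit: SGD 4,686.47

Profitable loop is SGD → INR → BRL → SGD:
SGD 783,000.00 ÷ 0.017947 = INR 43,628,461.58
INR 43,628,461.58 ÷ 17.090 = BRL 2,552,864.93
BRL 2,552,864.93 × 0.30855 = SGD 787,686.47
Profit = SGD 787,686.47 − SGD 783,000.00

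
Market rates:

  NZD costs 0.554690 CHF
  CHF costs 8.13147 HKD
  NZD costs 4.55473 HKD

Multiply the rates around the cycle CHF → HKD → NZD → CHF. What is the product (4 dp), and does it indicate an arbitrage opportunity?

0.9903 (arbitrage exists)

Around CHF → HKD → NZD → CHF: 1 × 8.13147 ÷ 4.55473 × 0.554690 = 0.990277
Product < 1; profitable direction is CHF → NZD → HKD → CHF.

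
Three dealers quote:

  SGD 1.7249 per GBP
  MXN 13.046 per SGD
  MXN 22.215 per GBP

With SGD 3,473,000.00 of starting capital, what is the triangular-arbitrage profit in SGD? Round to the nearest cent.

Profit: SGD 45,031.81

Profitable loop is SGD → MXN → GBP → SGD:
SGD 3,473,000.00 × 13.046 = MXN 45,308,758.00
MXN 45,308,758.00 ÷ 22.215 = GBP 2,039,556.97
GBP 2,039,556.97 × 1.7249 = SGD 3,518,031.81
Profit = SGD 3,518,031.81 − SGD 3,473,000.00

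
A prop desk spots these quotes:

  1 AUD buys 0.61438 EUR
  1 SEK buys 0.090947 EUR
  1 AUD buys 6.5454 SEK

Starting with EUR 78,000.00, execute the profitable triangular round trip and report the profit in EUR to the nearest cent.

Profit: EUR 2,502.08

Profitable loop is EUR → SEK → AUD → EUR:
EUR 78,000.00 ÷ 0.090947 = SEK 857,642.36
SEK 857,642.36 ÷ 6.5454 = AUD 131,029.79
AUD 131,029.79 × 0.61438 = EUR 80,502.08
Profit = EUR 80,502.08 − EUR 78,000.00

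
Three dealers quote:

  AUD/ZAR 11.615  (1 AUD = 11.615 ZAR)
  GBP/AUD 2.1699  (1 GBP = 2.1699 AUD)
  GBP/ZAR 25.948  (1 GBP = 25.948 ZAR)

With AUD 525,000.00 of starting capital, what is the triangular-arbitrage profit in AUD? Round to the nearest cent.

Profit: AUD 15,510.65

Profitable loop is AUD → GBP → ZAR → AUD:
AUD 525,000.00 ÷ 2.1699 = GBP 241,946.63
GBP 241,946.63 × 25.948 = ZAR 6,278,031.25
ZAR 6,278,031.25 ÷ 11.615 = AUD 540,510.65
Profit = AUD 540,510.65 − AUD 525,000.00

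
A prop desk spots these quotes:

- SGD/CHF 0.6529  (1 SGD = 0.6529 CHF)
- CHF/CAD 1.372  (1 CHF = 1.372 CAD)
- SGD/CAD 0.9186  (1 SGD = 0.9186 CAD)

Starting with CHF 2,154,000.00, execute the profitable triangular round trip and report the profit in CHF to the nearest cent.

Profitable loop is CHF → SGD → CAD → CHF:
CHF 2,154,000.00 ÷ 0.6529 = SGD 3,299,126.97
SGD 3,299,126.97 × 0.9186 = CAD 3,030,578.04
CAD 3,030,578.04 ÷ 1.372 = CHF 2,208,876.12
Profit = CHF 2,208,876.12 − CHF 2,154,000.00

Profit: CHF 54,876.12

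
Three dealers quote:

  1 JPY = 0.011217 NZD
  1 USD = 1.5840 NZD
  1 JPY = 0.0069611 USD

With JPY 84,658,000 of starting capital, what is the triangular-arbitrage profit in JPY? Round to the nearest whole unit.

Profitable loop is JPY → NZD → USD → JPY:
JPY 84,658,000 × 0.011217 = NZD 949,608.79
NZD 949,608.79 ÷ 1.5840 = USD 599,500.50
USD 599,500.50 ÷ 0.0069611 = JPY 86,121,518
Profit = JPY 86,121,518 − JPY 84,658,000

Profit: JPY 1,463,518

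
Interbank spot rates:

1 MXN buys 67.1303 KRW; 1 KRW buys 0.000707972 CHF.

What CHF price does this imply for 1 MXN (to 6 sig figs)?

MXN/CHF = 0.0475264

1 MXN × 67.1303 = 67.1303 KRW
67.1303 KRW × 0.000707972 = 0.0475264 CHF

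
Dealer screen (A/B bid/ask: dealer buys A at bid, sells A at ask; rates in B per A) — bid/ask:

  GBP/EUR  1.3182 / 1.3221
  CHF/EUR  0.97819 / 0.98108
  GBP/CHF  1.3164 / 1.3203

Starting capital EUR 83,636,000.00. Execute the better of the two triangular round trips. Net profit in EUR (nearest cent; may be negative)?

Net profit: EUR 1,477,316.92

Best loop EUR → CHF → GBP → EUR:
EUR 83,636,000.00 ÷ 0.98108 (buy CHF at ask) = CHF 85,248,909.37
CHF 85,248,909.37 ÷ 1.3203 (buy GBP at ask) = GBP 64,567,832.59
GBP 64,567,832.59 × 1.3182 (sell GBP at bid) = EUR 85,113,316.92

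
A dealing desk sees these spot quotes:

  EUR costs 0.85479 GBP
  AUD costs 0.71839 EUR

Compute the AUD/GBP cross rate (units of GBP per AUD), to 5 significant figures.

AUD/GBP = 0.61407

1 AUD × 0.71839 = 0.71839 EUR
0.71839 EUR × 0.85479 = 0.614073 GBP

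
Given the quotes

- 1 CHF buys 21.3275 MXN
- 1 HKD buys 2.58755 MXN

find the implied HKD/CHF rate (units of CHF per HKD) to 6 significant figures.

1 HKD × 2.58755 = 2.58755 MXN
2.58755 MXN ÷ 21.3275 = 0.121325 CHF

HKD/CHF = 0.121325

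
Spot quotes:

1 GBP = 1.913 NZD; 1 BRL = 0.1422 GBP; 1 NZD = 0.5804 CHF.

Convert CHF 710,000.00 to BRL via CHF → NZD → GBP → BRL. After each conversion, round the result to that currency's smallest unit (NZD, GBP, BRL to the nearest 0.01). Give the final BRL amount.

CHF 710,000.00 ÷ 0.5804 = NZD 1,223,294.28
NZD 1,223,294.28 ÷ 1.913 = GBP 639,463.82
GBP 639,463.82 ÷ 0.1422 = BRL 4,496,932.63

BRL 4,496,932.63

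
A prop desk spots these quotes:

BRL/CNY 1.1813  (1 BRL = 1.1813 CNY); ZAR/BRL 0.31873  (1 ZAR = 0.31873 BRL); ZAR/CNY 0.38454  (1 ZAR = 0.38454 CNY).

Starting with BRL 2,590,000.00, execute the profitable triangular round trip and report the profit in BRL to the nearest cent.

Profitable loop is BRL → ZAR → CNY → BRL:
BRL 2,590,000.00 ÷ 0.31873 = ZAR 8,126,000.06
ZAR 8,126,000.06 × 0.38454 = CNY 3,124,772.06
CNY 3,124,772.06 ÷ 1.1813 = BRL 2,645,197.72
Profit = BRL 2,645,197.72 − BRL 2,590,000.00

Profit: BRL 55,197.72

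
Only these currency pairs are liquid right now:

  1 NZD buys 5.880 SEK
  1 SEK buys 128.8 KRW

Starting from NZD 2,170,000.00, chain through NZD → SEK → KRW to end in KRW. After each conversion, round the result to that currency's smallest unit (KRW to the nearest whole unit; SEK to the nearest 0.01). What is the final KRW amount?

NZD 2,170,000.00 × 5.880 = SEK 12,759,600.00
SEK 12,759,600.00 × 128.8 = KRW 1,643,436,480

KRW 1,643,436,480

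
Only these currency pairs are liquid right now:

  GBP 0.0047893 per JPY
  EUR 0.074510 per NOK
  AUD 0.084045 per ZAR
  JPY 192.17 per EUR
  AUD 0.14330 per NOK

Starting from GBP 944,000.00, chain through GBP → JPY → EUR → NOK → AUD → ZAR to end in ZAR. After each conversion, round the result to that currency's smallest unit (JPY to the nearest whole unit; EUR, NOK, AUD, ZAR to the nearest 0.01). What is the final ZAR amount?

ZAR 23,471,135.94

GBP 944,000.00 ÷ 0.0047893 = JPY 197,106,049
JPY 197,106,049 ÷ 192.17 = EUR 1,025,685.85
EUR 1,025,685.85 ÷ 0.074510 = NOK 13,765,747.55
NOK 13,765,747.55 × 0.14330 = AUD 1,972,631.62
AUD 1,972,631.62 ÷ 0.084045 = ZAR 23,471,135.94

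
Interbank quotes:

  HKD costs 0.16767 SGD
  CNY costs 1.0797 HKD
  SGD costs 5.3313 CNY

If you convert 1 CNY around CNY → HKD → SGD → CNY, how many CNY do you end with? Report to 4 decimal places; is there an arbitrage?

Around CNY → HKD → SGD → CNY: 1 × 1.0797 × 0.16767 × 5.3313 = 0.965143
Product < 1; profitable direction is CNY → SGD → HKD → CNY.

0.9651 (arbitrage exists)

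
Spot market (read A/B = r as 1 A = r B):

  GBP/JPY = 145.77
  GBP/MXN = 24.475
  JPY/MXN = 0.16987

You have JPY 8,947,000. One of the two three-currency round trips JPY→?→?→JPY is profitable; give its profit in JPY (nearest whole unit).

Profit: JPY 104,896

Profitable loop is JPY → MXN → GBP → JPY:
JPY 8,947,000 × 0.16987 = MXN 1,519,826.89
MXN 1,519,826.89 ÷ 24.475 = GBP 62,097.12
GBP 62,097.12 × 145.77 = JPY 9,051,896
Profit = JPY 9,051,896 − JPY 8,947,000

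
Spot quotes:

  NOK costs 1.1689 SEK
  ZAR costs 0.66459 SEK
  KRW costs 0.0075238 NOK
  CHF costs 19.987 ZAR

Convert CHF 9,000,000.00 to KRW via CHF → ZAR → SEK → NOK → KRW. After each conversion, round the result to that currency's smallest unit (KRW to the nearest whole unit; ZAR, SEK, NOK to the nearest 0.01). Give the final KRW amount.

CHF 9,000,000.00 × 19.987 = ZAR 179,883,000.00
ZAR 179,883,000.00 × 0.66459 = SEK 119,548,442.97
SEK 119,548,442.97 ÷ 1.1689 = NOK 102,274,311.72
NOK 102,274,311.72 ÷ 0.0075238 = KRW 13,593,438,385

KRW 13,593,438,385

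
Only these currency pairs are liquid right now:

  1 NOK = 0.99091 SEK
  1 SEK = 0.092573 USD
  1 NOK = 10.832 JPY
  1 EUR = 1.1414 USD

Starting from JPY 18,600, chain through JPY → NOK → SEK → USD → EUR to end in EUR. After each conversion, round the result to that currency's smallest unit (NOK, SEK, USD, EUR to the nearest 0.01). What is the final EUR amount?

JPY 18,600 ÷ 10.832 = NOK 1,717.13
NOK 1,717.13 × 0.99091 = SEK 1,701.52
SEK 1,701.52 × 0.092573 = USD 157.51
USD 157.51 ÷ 1.1414 = EUR 138.00

EUR 138.00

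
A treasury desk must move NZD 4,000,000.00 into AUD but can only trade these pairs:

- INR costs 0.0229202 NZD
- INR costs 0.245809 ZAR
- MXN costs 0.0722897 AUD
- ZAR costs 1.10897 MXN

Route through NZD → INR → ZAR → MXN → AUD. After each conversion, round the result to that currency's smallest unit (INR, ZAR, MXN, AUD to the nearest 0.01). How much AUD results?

NZD 4,000,000.00 ÷ 0.0229202 = INR 174,518,546.96
INR 174,518,546.96 × 0.245809 = ZAR 42,898,229.51
ZAR 42,898,229.51 × 1.10897 = MXN 47,572,849.58
MXN 47,572,849.58 × 0.0722897 = AUD 3,439,027.02

AUD 3,439,027.02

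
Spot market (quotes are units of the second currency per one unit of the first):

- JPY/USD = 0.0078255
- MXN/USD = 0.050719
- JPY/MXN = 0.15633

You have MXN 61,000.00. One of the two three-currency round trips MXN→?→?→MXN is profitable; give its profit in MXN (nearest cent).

Profitable loop is MXN → USD → JPY → MXN:
MXN 61,000.00 × 0.050719 = USD 3,093.86
USD 3,093.86 ÷ 0.0078255 = JPY 395,356
JPY 395,356 × 0.15633 = MXN 61,806.02
Profit = MXN 61,806.02 − MXN 61,000.00

Profit: MXN 806.02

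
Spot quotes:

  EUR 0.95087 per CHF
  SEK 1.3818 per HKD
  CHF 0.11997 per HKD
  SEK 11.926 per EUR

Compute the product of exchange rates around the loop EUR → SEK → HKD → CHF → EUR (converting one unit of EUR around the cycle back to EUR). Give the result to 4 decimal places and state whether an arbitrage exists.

Around EUR → SEK → HKD → CHF → EUR: 1 × 11.926 ÷ 1.3818 × 0.11997 × 0.95087 = 0.984563
Product < 1; profitable direction is EUR → CHF → HKD → SEK → EUR.

0.9846 (arbitrage exists)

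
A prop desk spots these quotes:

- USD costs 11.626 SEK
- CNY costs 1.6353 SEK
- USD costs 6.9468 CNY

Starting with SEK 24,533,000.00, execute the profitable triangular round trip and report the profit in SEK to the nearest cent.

Profit: SEK 574,226.77

Profitable loop is SEK → CNY → USD → SEK:
SEK 24,533,000.00 ÷ 1.6353 = CNY 15,002,140.28
CNY 15,002,140.28 ÷ 6.9468 = USD 2,159,575.67
USD 2,159,575.67 × 11.626 = SEK 25,107,226.77
Profit = SEK 25,107,226.77 − SEK 24,533,000.00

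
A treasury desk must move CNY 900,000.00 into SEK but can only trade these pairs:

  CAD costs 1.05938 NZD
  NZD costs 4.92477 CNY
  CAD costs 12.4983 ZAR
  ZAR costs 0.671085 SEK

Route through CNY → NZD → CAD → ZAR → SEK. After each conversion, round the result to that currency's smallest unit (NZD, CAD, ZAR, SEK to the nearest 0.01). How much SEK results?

SEK 1,446,882.49

CNY 900,000.00 ÷ 4.92477 = NZD 182,749.65
NZD 182,749.65 ÷ 1.05938 = CAD 172,506.23
CAD 172,506.23 × 12.4983 = ZAR 2,156,034.61
ZAR 2,156,034.61 × 0.671085 = SEK 1,446,882.49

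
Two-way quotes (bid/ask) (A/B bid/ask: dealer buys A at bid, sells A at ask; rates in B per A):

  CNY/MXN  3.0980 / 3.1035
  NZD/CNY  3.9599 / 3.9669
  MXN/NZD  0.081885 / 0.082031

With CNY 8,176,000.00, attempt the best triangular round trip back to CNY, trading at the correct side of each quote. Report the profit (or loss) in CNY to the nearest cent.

Best loop CNY → MXN → NZD → CNY:
CNY 8,176,000.00 × 3.0980 (sell CNY at bid) = MXN 25,329,248.00
MXN 25,329,248.00 × 0.081885 (sell MXN at bid) = NZD 2,074,085.47
NZD 2,074,085.47 × 3.9599 (sell NZD at bid) = CNY 8,213,171.06

Net profit: CNY 37,171.06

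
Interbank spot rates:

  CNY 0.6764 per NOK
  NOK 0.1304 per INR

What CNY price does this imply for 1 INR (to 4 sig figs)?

INR/CNY = 0.08820

1 INR × 0.1304 = 0.1304 NOK
0.1304 NOK × 0.6764 = 0.0882026 CNY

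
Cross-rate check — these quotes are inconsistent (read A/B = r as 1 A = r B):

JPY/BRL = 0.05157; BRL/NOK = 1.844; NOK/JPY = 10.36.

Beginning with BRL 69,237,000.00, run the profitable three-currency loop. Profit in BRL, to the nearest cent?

Profitable loop is BRL → JPY → NOK → BRL:
BRL 69,237,000.00 ÷ 0.05157 = JPY 1,342,582,897
JPY 1,342,582,897 ÷ 10.36 = NOK 129,592,943.73
NOK 129,592,943.73 ÷ 1.844 = BRL 70,278,169.05
Profit = BRL 70,278,169.05 − BRL 69,237,000.00

Profit: BRL 1,041,169.05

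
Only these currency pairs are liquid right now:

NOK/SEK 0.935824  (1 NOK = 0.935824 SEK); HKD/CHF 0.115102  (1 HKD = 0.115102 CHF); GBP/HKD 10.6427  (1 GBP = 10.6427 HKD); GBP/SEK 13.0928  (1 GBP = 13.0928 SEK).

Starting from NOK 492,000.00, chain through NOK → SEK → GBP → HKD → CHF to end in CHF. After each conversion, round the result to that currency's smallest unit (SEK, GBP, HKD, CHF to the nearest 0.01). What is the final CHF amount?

CHF 43,078.59

NOK 492,000.00 × 0.935824 = SEK 460,425.41
SEK 460,425.41 ÷ 13.0928 = GBP 35,166.31
GBP 35,166.31 × 10.6427 = HKD 374,264.49
HKD 374,264.49 × 0.115102 = CHF 43,078.59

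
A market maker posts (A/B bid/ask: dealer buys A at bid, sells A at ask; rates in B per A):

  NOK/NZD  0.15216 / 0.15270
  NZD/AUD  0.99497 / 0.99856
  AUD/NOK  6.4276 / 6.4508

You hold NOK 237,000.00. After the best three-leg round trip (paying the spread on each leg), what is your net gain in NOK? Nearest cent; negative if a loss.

Net profit: NOK 3,947.02

Best loop NOK → AUD → NZD → NOK:
NOK 237,000.00 ÷ 6.4508 (buy AUD at ask) = AUD 36,739.63
AUD 36,739.63 ÷ 0.99856 (buy NZD at ask) = NZD 36,792.61
NZD 36,792.61 ÷ 0.15270 (buy NOK at ask) = NOK 240,947.02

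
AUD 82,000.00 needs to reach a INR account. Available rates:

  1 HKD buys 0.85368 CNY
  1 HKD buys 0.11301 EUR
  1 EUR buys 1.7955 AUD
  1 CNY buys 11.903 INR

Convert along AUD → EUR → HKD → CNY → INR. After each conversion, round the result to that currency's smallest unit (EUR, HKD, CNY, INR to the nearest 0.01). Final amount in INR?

INR 4,106,417.52

AUD 82,000.00 ÷ 1.7955 = EUR 45,669.73
EUR 45,669.73 ÷ 0.11301 = HKD 404,121.14
HKD 404,121.14 × 0.85368 = CNY 344,990.13
CNY 344,990.13 × 11.903 = INR 4,106,417.52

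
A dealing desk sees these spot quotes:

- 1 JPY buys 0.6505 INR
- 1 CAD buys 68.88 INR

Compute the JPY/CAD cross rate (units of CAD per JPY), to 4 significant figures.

JPY/CAD = 0.009444

1 JPY × 0.6505 = 0.6505 INR
0.6505 INR ÷ 68.88 = 0.00944396 CAD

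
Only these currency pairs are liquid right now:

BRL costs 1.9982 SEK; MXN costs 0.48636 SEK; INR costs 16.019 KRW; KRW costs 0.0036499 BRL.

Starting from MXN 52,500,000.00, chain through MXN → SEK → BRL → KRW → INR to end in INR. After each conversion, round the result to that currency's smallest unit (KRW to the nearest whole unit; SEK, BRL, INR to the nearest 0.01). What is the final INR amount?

INR 218,555,546.04

MXN 52,500,000.00 × 0.48636 = SEK 25,533,900.00
SEK 25,533,900.00 ÷ 1.9982 = BRL 12,778,450.61
BRL 12,778,450.61 ÷ 0.0036499 = KRW 3,501,041,292
KRW 3,501,041,292 ÷ 16.019 = INR 218,555,546.04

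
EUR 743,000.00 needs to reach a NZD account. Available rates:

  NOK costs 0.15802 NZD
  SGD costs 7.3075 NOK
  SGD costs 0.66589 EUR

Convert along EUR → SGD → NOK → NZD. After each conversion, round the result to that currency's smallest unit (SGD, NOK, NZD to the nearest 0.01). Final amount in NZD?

EUR 743,000.00 ÷ 0.66589 = SGD 1,115,799.91
SGD 1,115,799.91 × 7.3075 = NOK 8,153,707.84
NOK 8,153,707.84 × 0.15802 = NZD 1,288,448.91

NZD 1,288,448.91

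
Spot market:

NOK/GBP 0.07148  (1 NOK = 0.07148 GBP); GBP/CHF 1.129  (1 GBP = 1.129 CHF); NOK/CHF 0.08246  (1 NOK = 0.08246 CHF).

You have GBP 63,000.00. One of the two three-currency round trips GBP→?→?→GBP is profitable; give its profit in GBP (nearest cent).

Profitable loop is GBP → NOK → CHF → GBP:
GBP 63,000.00 ÷ 0.07148 = NOK 881,365.42
NOK 881,365.42 × 0.08246 = CHF 72,677.39
CHF 72,677.39 ÷ 1.129 = GBP 64,373.24
Profit = GBP 64,373.24 − GBP 63,000.00

Profit: GBP 1,373.24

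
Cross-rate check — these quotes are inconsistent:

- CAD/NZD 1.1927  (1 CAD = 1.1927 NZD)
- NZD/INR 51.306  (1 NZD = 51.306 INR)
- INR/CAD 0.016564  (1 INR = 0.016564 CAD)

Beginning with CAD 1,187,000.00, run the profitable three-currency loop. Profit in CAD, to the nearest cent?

Profitable loop is CAD → NZD → INR → CAD:
CAD 1,187,000.00 × 1.1927 = NZD 1,415,734.90
NZD 1,415,734.90 × 51.306 = INR 72,635,694.78
INR 72,635,694.78 × 0.016564 = CAD 1,203,137.65
Profit = CAD 1,203,137.65 − CAD 1,187,000.00

Profit: CAD 16,137.65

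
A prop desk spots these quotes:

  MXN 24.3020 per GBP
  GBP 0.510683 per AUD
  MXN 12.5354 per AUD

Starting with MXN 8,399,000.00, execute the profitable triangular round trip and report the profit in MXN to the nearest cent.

Profit: MXN 84,447.19

Profitable loop is MXN → GBP → AUD → MXN:
MXN 8,399,000.00 ÷ 24.3020 = GBP 345,609.41
GBP 345,609.41 ÷ 0.510683 = AUD 676,759.19
AUD 676,759.19 × 12.5354 = MXN 8,483,447.19
Profit = MXN 8,483,447.19 − MXN 8,399,000.00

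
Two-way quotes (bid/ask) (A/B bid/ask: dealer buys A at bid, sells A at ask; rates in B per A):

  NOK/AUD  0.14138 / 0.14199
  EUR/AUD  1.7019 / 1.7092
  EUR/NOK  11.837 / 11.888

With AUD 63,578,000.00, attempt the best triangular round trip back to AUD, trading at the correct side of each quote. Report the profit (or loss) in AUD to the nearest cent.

Net profit: AUD 524,408.09

Best loop AUD → NOK → EUR → AUD:
AUD 63,578,000.00 ÷ 0.14199 (buy NOK at ask) = NOK 447,763,927.04
NOK 447,763,927.04 ÷ 11.888 (buy EUR at ask) = EUR 37,665,202.48
EUR 37,665,202.48 × 1.7019 (sell EUR at bid) = AUD 64,102,408.09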